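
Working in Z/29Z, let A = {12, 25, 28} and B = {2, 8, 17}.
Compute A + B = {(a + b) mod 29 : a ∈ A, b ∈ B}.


Work in Z/29Z: reduce every sum a + b modulo 29.
Enumerate all 9 pairs:
a = 12: 12+2=14, 12+8=20, 12+17=0
a = 25: 25+2=27, 25+8=4, 25+17=13
a = 28: 28+2=1, 28+8=7, 28+17=16
Distinct residues collected: {0, 1, 4, 7, 13, 14, 16, 20, 27}
|A + B| = 9 (out of 29 total residues).

A + B = {0, 1, 4, 7, 13, 14, 16, 20, 27}


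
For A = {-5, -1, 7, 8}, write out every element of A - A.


A - A = {a - a' : a, a' ∈ A}.
Compute a - a' for each ordered pair (a, a'):
a = -5: -5--5=0, -5--1=-4, -5-7=-12, -5-8=-13
a = -1: -1--5=4, -1--1=0, -1-7=-8, -1-8=-9
a = 7: 7--5=12, 7--1=8, 7-7=0, 7-8=-1
a = 8: 8--5=13, 8--1=9, 8-7=1, 8-8=0
Collecting distinct values (and noting 0 appears from a-a):
A - A = {-13, -12, -9, -8, -4, -1, 0, 1, 4, 8, 9, 12, 13}
|A - A| = 13

A - A = {-13, -12, -9, -8, -4, -1, 0, 1, 4, 8, 9, 12, 13}


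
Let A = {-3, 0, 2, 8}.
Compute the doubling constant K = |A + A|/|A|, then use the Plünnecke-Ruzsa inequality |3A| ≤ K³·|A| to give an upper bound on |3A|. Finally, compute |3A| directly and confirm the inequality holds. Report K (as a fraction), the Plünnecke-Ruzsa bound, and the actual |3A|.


|A| = 4.
Step 1: Compute A + A by enumerating all 16 pairs.
A + A = {-6, -3, -1, 0, 2, 4, 5, 8, 10, 16}, so |A + A| = 10.
Step 2: Doubling constant K = |A + A|/|A| = 10/4 = 10/4 ≈ 2.5000.
Step 3: Plünnecke-Ruzsa gives |3A| ≤ K³·|A| = (2.5000)³ · 4 ≈ 62.5000.
Step 4: Compute 3A = A + A + A directly by enumerating all triples (a,b,c) ∈ A³; |3A| = 19.
Step 5: Check 19 ≤ 62.5000? Yes ✓.

K = 10/4, Plünnecke-Ruzsa bound K³|A| ≈ 62.5000, |3A| = 19, inequality holds.


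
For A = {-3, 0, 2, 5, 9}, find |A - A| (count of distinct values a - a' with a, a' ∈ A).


A - A = {a - a' : a, a' ∈ A}; |A| = 5.
Bounds: 2|A|-1 ≤ |A - A| ≤ |A|² - |A| + 1, i.e. 9 ≤ |A - A| ≤ 21.
Note: 0 ∈ A - A always (from a - a). The set is symmetric: if d ∈ A - A then -d ∈ A - A.
Enumerate nonzero differences d = a - a' with a > a' (then include -d):
Positive differences: {2, 3, 4, 5, 7, 8, 9, 12}
Full difference set: {0} ∪ (positive diffs) ∪ (negative diffs).
|A - A| = 1 + 2·8 = 17 (matches direct enumeration: 17).

|A - A| = 17


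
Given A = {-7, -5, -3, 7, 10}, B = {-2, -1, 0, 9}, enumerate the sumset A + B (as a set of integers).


A + B = {a + b : a ∈ A, b ∈ B}.
Enumerate all |A|·|B| = 5·4 = 20 pairs (a, b) and collect distinct sums.
a = -7: -7+-2=-9, -7+-1=-8, -7+0=-7, -7+9=2
a = -5: -5+-2=-7, -5+-1=-6, -5+0=-5, -5+9=4
a = -3: -3+-2=-5, -3+-1=-4, -3+0=-3, -3+9=6
a = 7: 7+-2=5, 7+-1=6, 7+0=7, 7+9=16
a = 10: 10+-2=8, 10+-1=9, 10+0=10, 10+9=19
Collecting distinct sums: A + B = {-9, -8, -7, -6, -5, -4, -3, 2, 4, 5, 6, 7, 8, 9, 10, 16, 19}
|A + B| = 17

A + B = {-9, -8, -7, -6, -5, -4, -3, 2, 4, 5, 6, 7, 8, 9, 10, 16, 19}


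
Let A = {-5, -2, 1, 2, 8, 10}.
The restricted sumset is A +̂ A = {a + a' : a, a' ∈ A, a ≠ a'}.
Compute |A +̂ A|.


Restricted sumset: A +̂ A = {a + a' : a ∈ A, a' ∈ A, a ≠ a'}.
Equivalently, take A + A and drop any sum 2a that is achievable ONLY as a + a for a ∈ A (i.e. sums representable only with equal summands).
Enumerate pairs (a, a') with a < a' (symmetric, so each unordered pair gives one sum; this covers all a ≠ a'):
  -5 + -2 = -7
  -5 + 1 = -4
  -5 + 2 = -3
  -5 + 8 = 3
  -5 + 10 = 5
  -2 + 1 = -1
  -2 + 2 = 0
  -2 + 8 = 6
  -2 + 10 = 8
  1 + 2 = 3
  1 + 8 = 9
  1 + 10 = 11
  2 + 8 = 10
  2 + 10 = 12
  8 + 10 = 18
Collected distinct sums: {-7, -4, -3, -1, 0, 3, 5, 6, 8, 9, 10, 11, 12, 18}
|A +̂ A| = 14
(Reference bound: |A +̂ A| ≥ 2|A| - 3 for |A| ≥ 2, with |A| = 6 giving ≥ 9.)

|A +̂ A| = 14


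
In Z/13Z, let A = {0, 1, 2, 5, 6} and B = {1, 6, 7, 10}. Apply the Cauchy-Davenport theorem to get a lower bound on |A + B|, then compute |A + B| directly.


Cauchy-Davenport: |A + B| ≥ min(p, |A| + |B| - 1) for A, B nonempty in Z/pZ.
|A| = 5, |B| = 4, p = 13.
CD lower bound = min(13, 5 + 4 - 1) = min(13, 8) = 8.
Compute A + B mod 13 directly:
a = 0: 0+1=1, 0+6=6, 0+7=7, 0+10=10
a = 1: 1+1=2, 1+6=7, 1+7=8, 1+10=11
a = 2: 2+1=3, 2+6=8, 2+7=9, 2+10=12
a = 5: 5+1=6, 5+6=11, 5+7=12, 5+10=2
a = 6: 6+1=7, 6+6=12, 6+7=0, 6+10=3
A + B = {0, 1, 2, 3, 6, 7, 8, 9, 10, 11, 12}, so |A + B| = 11.
Verify: 11 ≥ 8? Yes ✓.

CD lower bound = 8, actual |A + B| = 11.


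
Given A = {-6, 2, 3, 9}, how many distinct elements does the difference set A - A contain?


A - A = {a - a' : a, a' ∈ A}; |A| = 4.
Bounds: 2|A|-1 ≤ |A - A| ≤ |A|² - |A| + 1, i.e. 7 ≤ |A - A| ≤ 13.
Note: 0 ∈ A - A always (from a - a). The set is symmetric: if d ∈ A - A then -d ∈ A - A.
Enumerate nonzero differences d = a - a' with a > a' (then include -d):
Positive differences: {1, 6, 7, 8, 9, 15}
Full difference set: {0} ∪ (positive diffs) ∪ (negative diffs).
|A - A| = 1 + 2·6 = 13 (matches direct enumeration: 13).

|A - A| = 13


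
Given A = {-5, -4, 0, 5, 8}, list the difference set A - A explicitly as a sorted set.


A - A = {a - a' : a, a' ∈ A}.
Compute a - a' for each ordered pair (a, a'):
a = -5: -5--5=0, -5--4=-1, -5-0=-5, -5-5=-10, -5-8=-13
a = -4: -4--5=1, -4--4=0, -4-0=-4, -4-5=-9, -4-8=-12
a = 0: 0--5=5, 0--4=4, 0-0=0, 0-5=-5, 0-8=-8
a = 5: 5--5=10, 5--4=9, 5-0=5, 5-5=0, 5-8=-3
a = 8: 8--5=13, 8--4=12, 8-0=8, 8-5=3, 8-8=0
Collecting distinct values (and noting 0 appears from a-a):
A - A = {-13, -12, -10, -9, -8, -5, -4, -3, -1, 0, 1, 3, 4, 5, 8, 9, 10, 12, 13}
|A - A| = 19

A - A = {-13, -12, -10, -9, -8, -5, -4, -3, -1, 0, 1, 3, 4, 5, 8, 9, 10, 12, 13}


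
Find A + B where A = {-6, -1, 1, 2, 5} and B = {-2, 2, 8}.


A + B = {a + b : a ∈ A, b ∈ B}.
Enumerate all |A|·|B| = 5·3 = 15 pairs (a, b) and collect distinct sums.
a = -6: -6+-2=-8, -6+2=-4, -6+8=2
a = -1: -1+-2=-3, -1+2=1, -1+8=7
a = 1: 1+-2=-1, 1+2=3, 1+8=9
a = 2: 2+-2=0, 2+2=4, 2+8=10
a = 5: 5+-2=3, 5+2=7, 5+8=13
Collecting distinct sums: A + B = {-8, -4, -3, -1, 0, 1, 2, 3, 4, 7, 9, 10, 13}
|A + B| = 13

A + B = {-8, -4, -3, -1, 0, 1, 2, 3, 4, 7, 9, 10, 13}


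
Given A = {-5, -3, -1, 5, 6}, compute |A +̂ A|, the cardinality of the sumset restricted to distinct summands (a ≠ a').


Restricted sumset: A +̂ A = {a + a' : a ∈ A, a' ∈ A, a ≠ a'}.
Equivalently, take A + A and drop any sum 2a that is achievable ONLY as a + a for a ∈ A (i.e. sums representable only with equal summands).
Enumerate pairs (a, a') with a < a' (symmetric, so each unordered pair gives one sum; this covers all a ≠ a'):
  -5 + -3 = -8
  -5 + -1 = -6
  -5 + 5 = 0
  -5 + 6 = 1
  -3 + -1 = -4
  -3 + 5 = 2
  -3 + 6 = 3
  -1 + 5 = 4
  -1 + 6 = 5
  5 + 6 = 11
Collected distinct sums: {-8, -6, -4, 0, 1, 2, 3, 4, 5, 11}
|A +̂ A| = 10
(Reference bound: |A +̂ A| ≥ 2|A| - 3 for |A| ≥ 2, with |A| = 5 giving ≥ 7.)

|A +̂ A| = 10


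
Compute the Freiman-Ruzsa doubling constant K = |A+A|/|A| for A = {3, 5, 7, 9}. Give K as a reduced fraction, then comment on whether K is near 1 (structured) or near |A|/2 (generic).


|A| = 4.
Compute A + A by enumerating all 16 pairs.
A + A = {6, 8, 10, 12, 14, 16, 18}, so |A + A| = 7.
K = |A + A| / |A| = 7/4 (already in lowest terms) ≈ 1.7500.
Reference: AP of size 4 gives K = 7/4 ≈ 1.7500; a fully generic set of size 4 gives K ≈ 2.5000.

|A| = 4, |A + A| = 7, K = 7/4.


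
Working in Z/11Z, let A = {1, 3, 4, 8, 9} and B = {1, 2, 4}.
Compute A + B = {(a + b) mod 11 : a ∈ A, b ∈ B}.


Work in Z/11Z: reduce every sum a + b modulo 11.
Enumerate all 15 pairs:
a = 1: 1+1=2, 1+2=3, 1+4=5
a = 3: 3+1=4, 3+2=5, 3+4=7
a = 4: 4+1=5, 4+2=6, 4+4=8
a = 8: 8+1=9, 8+2=10, 8+4=1
a = 9: 9+1=10, 9+2=0, 9+4=2
Distinct residues collected: {0, 1, 2, 3, 4, 5, 6, 7, 8, 9, 10}
|A + B| = 11 (out of 11 total residues).

A + B = {0, 1, 2, 3, 4, 5, 6, 7, 8, 9, 10}


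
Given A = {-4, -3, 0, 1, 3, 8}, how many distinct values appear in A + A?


A + A = {a + a' : a, a' ∈ A}; |A| = 6.
General bounds: 2|A| - 1 ≤ |A + A| ≤ |A|(|A|+1)/2, i.e. 11 ≤ |A + A| ≤ 21.
Lower bound 2|A|-1 is attained iff A is an arithmetic progression.
Enumerate sums a + a' for a ≤ a' (symmetric, so this suffices):
a = -4: -4+-4=-8, -4+-3=-7, -4+0=-4, -4+1=-3, -4+3=-1, -4+8=4
a = -3: -3+-3=-6, -3+0=-3, -3+1=-2, -3+3=0, -3+8=5
a = 0: 0+0=0, 0+1=1, 0+3=3, 0+8=8
a = 1: 1+1=2, 1+3=4, 1+8=9
a = 3: 3+3=6, 3+8=11
a = 8: 8+8=16
Distinct sums: {-8, -7, -6, -4, -3, -2, -1, 0, 1, 2, 3, 4, 5, 6, 8, 9, 11, 16}
|A + A| = 18

|A + A| = 18


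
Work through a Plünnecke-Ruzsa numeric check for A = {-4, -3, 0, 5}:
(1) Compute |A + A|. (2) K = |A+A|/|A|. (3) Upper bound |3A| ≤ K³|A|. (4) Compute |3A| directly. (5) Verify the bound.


|A| = 4.
Step 1: Compute A + A by enumerating all 16 pairs.
A + A = {-8, -7, -6, -4, -3, 0, 1, 2, 5, 10}, so |A + A| = 10.
Step 2: Doubling constant K = |A + A|/|A| = 10/4 = 10/4 ≈ 2.5000.
Step 3: Plünnecke-Ruzsa gives |3A| ≤ K³·|A| = (2.5000)³ · 4 ≈ 62.5000.
Step 4: Compute 3A = A + A + A directly by enumerating all triples (a,b,c) ∈ A³; |3A| = 19.
Step 5: Check 19 ≤ 62.5000? Yes ✓.

K = 10/4, Plünnecke-Ruzsa bound K³|A| ≈ 62.5000, |3A| = 19, inequality holds.


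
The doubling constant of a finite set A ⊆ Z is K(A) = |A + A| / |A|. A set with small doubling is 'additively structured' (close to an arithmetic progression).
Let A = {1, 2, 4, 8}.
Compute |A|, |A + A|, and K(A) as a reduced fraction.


|A| = 4.
Compute A + A by enumerating all 16 pairs.
A + A = {2, 3, 4, 5, 6, 8, 9, 10, 12, 16}, so |A + A| = 10.
K = |A + A| / |A| = 10/4 = 5/2 ≈ 2.5000.
Reference: AP of size 4 gives K = 7/4 ≈ 1.7500; a fully generic set of size 4 gives K ≈ 2.5000.

|A| = 4, |A + A| = 10, K = 10/4 = 5/2.


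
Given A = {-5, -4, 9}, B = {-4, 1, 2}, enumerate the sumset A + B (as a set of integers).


A + B = {a + b : a ∈ A, b ∈ B}.
Enumerate all |A|·|B| = 3·3 = 9 pairs (a, b) and collect distinct sums.
a = -5: -5+-4=-9, -5+1=-4, -5+2=-3
a = -4: -4+-4=-8, -4+1=-3, -4+2=-2
a = 9: 9+-4=5, 9+1=10, 9+2=11
Collecting distinct sums: A + B = {-9, -8, -4, -3, -2, 5, 10, 11}
|A + B| = 8

A + B = {-9, -8, -4, -3, -2, 5, 10, 11}


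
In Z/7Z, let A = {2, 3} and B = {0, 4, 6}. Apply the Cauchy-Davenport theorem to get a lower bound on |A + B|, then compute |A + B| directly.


Cauchy-Davenport: |A + B| ≥ min(p, |A| + |B| - 1) for A, B nonempty in Z/pZ.
|A| = 2, |B| = 3, p = 7.
CD lower bound = min(7, 2 + 3 - 1) = min(7, 4) = 4.
Compute A + B mod 7 directly:
a = 2: 2+0=2, 2+4=6, 2+6=1
a = 3: 3+0=3, 3+4=0, 3+6=2
A + B = {0, 1, 2, 3, 6}, so |A + B| = 5.
Verify: 5 ≥ 4? Yes ✓.

CD lower bound = 4, actual |A + B| = 5.


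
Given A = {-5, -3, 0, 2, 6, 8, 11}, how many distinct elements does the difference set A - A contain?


A - A = {a - a' : a, a' ∈ A}; |A| = 7.
Bounds: 2|A|-1 ≤ |A - A| ≤ |A|² - |A| + 1, i.e. 13 ≤ |A - A| ≤ 43.
Note: 0 ∈ A - A always (from a - a). The set is symmetric: if d ∈ A - A then -d ∈ A - A.
Enumerate nonzero differences d = a - a' with a > a' (then include -d):
Positive differences: {2, 3, 4, 5, 6, 7, 8, 9, 11, 13, 14, 16}
Full difference set: {0} ∪ (positive diffs) ∪ (negative diffs).
|A - A| = 1 + 2·12 = 25 (matches direct enumeration: 25).

|A - A| = 25


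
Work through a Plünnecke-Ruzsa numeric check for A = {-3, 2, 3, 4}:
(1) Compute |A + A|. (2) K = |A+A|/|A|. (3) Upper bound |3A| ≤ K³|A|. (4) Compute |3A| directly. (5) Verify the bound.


|A| = 4.
Step 1: Compute A + A by enumerating all 16 pairs.
A + A = {-6, -1, 0, 1, 4, 5, 6, 7, 8}, so |A + A| = 9.
Step 2: Doubling constant K = |A + A|/|A| = 9/4 = 9/4 ≈ 2.2500.
Step 3: Plünnecke-Ruzsa gives |3A| ≤ K³·|A| = (2.2500)³ · 4 ≈ 45.5625.
Step 4: Compute 3A = A + A + A directly by enumerating all triples (a,b,c) ∈ A³; |3A| = 16.
Step 5: Check 16 ≤ 45.5625? Yes ✓.

K = 9/4, Plünnecke-Ruzsa bound K³|A| ≈ 45.5625, |3A| = 16, inequality holds.


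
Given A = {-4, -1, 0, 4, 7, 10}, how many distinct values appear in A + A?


A + A = {a + a' : a, a' ∈ A}; |A| = 6.
General bounds: 2|A| - 1 ≤ |A + A| ≤ |A|(|A|+1)/2, i.e. 11 ≤ |A + A| ≤ 21.
Lower bound 2|A|-1 is attained iff A is an arithmetic progression.
Enumerate sums a + a' for a ≤ a' (symmetric, so this suffices):
a = -4: -4+-4=-8, -4+-1=-5, -4+0=-4, -4+4=0, -4+7=3, -4+10=6
a = -1: -1+-1=-2, -1+0=-1, -1+4=3, -1+7=6, -1+10=9
a = 0: 0+0=0, 0+4=4, 0+7=7, 0+10=10
a = 4: 4+4=8, 4+7=11, 4+10=14
a = 7: 7+7=14, 7+10=17
a = 10: 10+10=20
Distinct sums: {-8, -5, -4, -2, -1, 0, 3, 4, 6, 7, 8, 9, 10, 11, 14, 17, 20}
|A + A| = 17

|A + A| = 17


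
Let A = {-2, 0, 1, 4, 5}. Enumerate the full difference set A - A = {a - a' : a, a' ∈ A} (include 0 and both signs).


A - A = {a - a' : a, a' ∈ A}.
Compute a - a' for each ordered pair (a, a'):
a = -2: -2--2=0, -2-0=-2, -2-1=-3, -2-4=-6, -2-5=-7
a = 0: 0--2=2, 0-0=0, 0-1=-1, 0-4=-4, 0-5=-5
a = 1: 1--2=3, 1-0=1, 1-1=0, 1-4=-3, 1-5=-4
a = 4: 4--2=6, 4-0=4, 4-1=3, 4-4=0, 4-5=-1
a = 5: 5--2=7, 5-0=5, 5-1=4, 5-4=1, 5-5=0
Collecting distinct values (and noting 0 appears from a-a):
A - A = {-7, -6, -5, -4, -3, -2, -1, 0, 1, 2, 3, 4, 5, 6, 7}
|A - A| = 15

A - A = {-7, -6, -5, -4, -3, -2, -1, 0, 1, 2, 3, 4, 5, 6, 7}


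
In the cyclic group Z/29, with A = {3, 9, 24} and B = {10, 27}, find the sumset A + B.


Work in Z/29Z: reduce every sum a + b modulo 29.
Enumerate all 6 pairs:
a = 3: 3+10=13, 3+27=1
a = 9: 9+10=19, 9+27=7
a = 24: 24+10=5, 24+27=22
Distinct residues collected: {1, 5, 7, 13, 19, 22}
|A + B| = 6 (out of 29 total residues).

A + B = {1, 5, 7, 13, 19, 22}


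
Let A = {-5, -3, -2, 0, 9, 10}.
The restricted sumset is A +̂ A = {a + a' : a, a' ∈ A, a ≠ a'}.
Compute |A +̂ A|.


Restricted sumset: A +̂ A = {a + a' : a ∈ A, a' ∈ A, a ≠ a'}.
Equivalently, take A + A and drop any sum 2a that is achievable ONLY as a + a for a ∈ A (i.e. sums representable only with equal summands).
Enumerate pairs (a, a') with a < a' (symmetric, so each unordered pair gives one sum; this covers all a ≠ a'):
  -5 + -3 = -8
  -5 + -2 = -7
  -5 + 0 = -5
  -5 + 9 = 4
  -5 + 10 = 5
  -3 + -2 = -5
  -3 + 0 = -3
  -3 + 9 = 6
  -3 + 10 = 7
  -2 + 0 = -2
  -2 + 9 = 7
  -2 + 10 = 8
  0 + 9 = 9
  0 + 10 = 10
  9 + 10 = 19
Collected distinct sums: {-8, -7, -5, -3, -2, 4, 5, 6, 7, 8, 9, 10, 19}
|A +̂ A| = 13
(Reference bound: |A +̂ A| ≥ 2|A| - 3 for |A| ≥ 2, with |A| = 6 giving ≥ 9.)

|A +̂ A| = 13


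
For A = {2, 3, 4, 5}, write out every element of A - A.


A - A = {a - a' : a, a' ∈ A}.
Compute a - a' for each ordered pair (a, a'):
a = 2: 2-2=0, 2-3=-1, 2-4=-2, 2-5=-3
a = 3: 3-2=1, 3-3=0, 3-4=-1, 3-5=-2
a = 4: 4-2=2, 4-3=1, 4-4=0, 4-5=-1
a = 5: 5-2=3, 5-3=2, 5-4=1, 5-5=0
Collecting distinct values (and noting 0 appears from a-a):
A - A = {-3, -2, -1, 0, 1, 2, 3}
|A - A| = 7

A - A = {-3, -2, -1, 0, 1, 2, 3}


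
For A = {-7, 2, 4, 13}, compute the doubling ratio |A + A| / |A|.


|A| = 4.
Compute A + A by enumerating all 16 pairs.
A + A = {-14, -5, -3, 4, 6, 8, 15, 17, 26}, so |A + A| = 9.
K = |A + A| / |A| = 9/4 (already in lowest terms) ≈ 2.2500.
Reference: AP of size 4 gives K = 7/4 ≈ 1.7500; a fully generic set of size 4 gives K ≈ 2.5000.

|A| = 4, |A + A| = 9, K = 9/4.


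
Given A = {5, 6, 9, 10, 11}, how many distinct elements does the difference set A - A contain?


A - A = {a - a' : a, a' ∈ A}; |A| = 5.
Bounds: 2|A|-1 ≤ |A - A| ≤ |A|² - |A| + 1, i.e. 9 ≤ |A - A| ≤ 21.
Note: 0 ∈ A - A always (from a - a). The set is symmetric: if d ∈ A - A then -d ∈ A - A.
Enumerate nonzero differences d = a - a' with a > a' (then include -d):
Positive differences: {1, 2, 3, 4, 5, 6}
Full difference set: {0} ∪ (positive diffs) ∪ (negative diffs).
|A - A| = 1 + 2·6 = 13 (matches direct enumeration: 13).

|A - A| = 13


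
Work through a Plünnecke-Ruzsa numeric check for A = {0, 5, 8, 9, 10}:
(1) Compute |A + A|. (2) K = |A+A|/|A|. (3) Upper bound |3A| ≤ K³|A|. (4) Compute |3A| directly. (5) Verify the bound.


|A| = 5.
Step 1: Compute A + A by enumerating all 25 pairs.
A + A = {0, 5, 8, 9, 10, 13, 14, 15, 16, 17, 18, 19, 20}, so |A + A| = 13.
Step 2: Doubling constant K = |A + A|/|A| = 13/5 = 13/5 ≈ 2.6000.
Step 3: Plünnecke-Ruzsa gives |3A| ≤ K³·|A| = (2.6000)³ · 5 ≈ 87.8800.
Step 4: Compute 3A = A + A + A directly by enumerating all triples (a,b,c) ∈ A³; |3A| = 23.
Step 5: Check 23 ≤ 87.8800? Yes ✓.

K = 13/5, Plünnecke-Ruzsa bound K³|A| ≈ 87.8800, |3A| = 23, inequality holds.


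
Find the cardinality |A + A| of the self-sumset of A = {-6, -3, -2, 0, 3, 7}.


A + A = {a + a' : a, a' ∈ A}; |A| = 6.
General bounds: 2|A| - 1 ≤ |A + A| ≤ |A|(|A|+1)/2, i.e. 11 ≤ |A + A| ≤ 21.
Lower bound 2|A|-1 is attained iff A is an arithmetic progression.
Enumerate sums a + a' for a ≤ a' (symmetric, so this suffices):
a = -6: -6+-6=-12, -6+-3=-9, -6+-2=-8, -6+0=-6, -6+3=-3, -6+7=1
a = -3: -3+-3=-6, -3+-2=-5, -3+0=-3, -3+3=0, -3+7=4
a = -2: -2+-2=-4, -2+0=-2, -2+3=1, -2+7=5
a = 0: 0+0=0, 0+3=3, 0+7=7
a = 3: 3+3=6, 3+7=10
a = 7: 7+7=14
Distinct sums: {-12, -9, -8, -6, -5, -4, -3, -2, 0, 1, 3, 4, 5, 6, 7, 10, 14}
|A + A| = 17

|A + A| = 17


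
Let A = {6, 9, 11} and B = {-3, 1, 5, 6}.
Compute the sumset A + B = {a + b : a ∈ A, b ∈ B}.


A + B = {a + b : a ∈ A, b ∈ B}.
Enumerate all |A|·|B| = 3·4 = 12 pairs (a, b) and collect distinct sums.
a = 6: 6+-3=3, 6+1=7, 6+5=11, 6+6=12
a = 9: 9+-3=6, 9+1=10, 9+5=14, 9+6=15
a = 11: 11+-3=8, 11+1=12, 11+5=16, 11+6=17
Collecting distinct sums: A + B = {3, 6, 7, 8, 10, 11, 12, 14, 15, 16, 17}
|A + B| = 11

A + B = {3, 6, 7, 8, 10, 11, 12, 14, 15, 16, 17}


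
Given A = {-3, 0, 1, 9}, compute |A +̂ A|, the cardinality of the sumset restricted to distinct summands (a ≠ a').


Restricted sumset: A +̂ A = {a + a' : a ∈ A, a' ∈ A, a ≠ a'}.
Equivalently, take A + A and drop any sum 2a that is achievable ONLY as a + a for a ∈ A (i.e. sums representable only with equal summands).
Enumerate pairs (a, a') with a < a' (symmetric, so each unordered pair gives one sum; this covers all a ≠ a'):
  -3 + 0 = -3
  -3 + 1 = -2
  -3 + 9 = 6
  0 + 1 = 1
  0 + 9 = 9
  1 + 9 = 10
Collected distinct sums: {-3, -2, 1, 6, 9, 10}
|A +̂ A| = 6
(Reference bound: |A +̂ A| ≥ 2|A| - 3 for |A| ≥ 2, with |A| = 4 giving ≥ 5.)

|A +̂ A| = 6


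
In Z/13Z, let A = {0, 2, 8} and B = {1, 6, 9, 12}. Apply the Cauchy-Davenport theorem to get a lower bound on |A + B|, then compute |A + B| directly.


Cauchy-Davenport: |A + B| ≥ min(p, |A| + |B| - 1) for A, B nonempty in Z/pZ.
|A| = 3, |B| = 4, p = 13.
CD lower bound = min(13, 3 + 4 - 1) = min(13, 6) = 6.
Compute A + B mod 13 directly:
a = 0: 0+1=1, 0+6=6, 0+9=9, 0+12=12
a = 2: 2+1=3, 2+6=8, 2+9=11, 2+12=1
a = 8: 8+1=9, 8+6=1, 8+9=4, 8+12=7
A + B = {1, 3, 4, 6, 7, 8, 9, 11, 12}, so |A + B| = 9.
Verify: 9 ≥ 6? Yes ✓.

CD lower bound = 6, actual |A + B| = 9.


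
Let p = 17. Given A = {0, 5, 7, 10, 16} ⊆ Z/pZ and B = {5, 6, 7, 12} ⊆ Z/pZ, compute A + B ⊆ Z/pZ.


Work in Z/17Z: reduce every sum a + b modulo 17.
Enumerate all 20 pairs:
a = 0: 0+5=5, 0+6=6, 0+7=7, 0+12=12
a = 5: 5+5=10, 5+6=11, 5+7=12, 5+12=0
a = 7: 7+5=12, 7+6=13, 7+7=14, 7+12=2
a = 10: 10+5=15, 10+6=16, 10+7=0, 10+12=5
a = 16: 16+5=4, 16+6=5, 16+7=6, 16+12=11
Distinct residues collected: {0, 2, 4, 5, 6, 7, 10, 11, 12, 13, 14, 15, 16}
|A + B| = 13 (out of 17 total residues).

A + B = {0, 2, 4, 5, 6, 7, 10, 11, 12, 13, 14, 15, 16}


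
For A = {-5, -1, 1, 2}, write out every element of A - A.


A - A = {a - a' : a, a' ∈ A}.
Compute a - a' for each ordered pair (a, a'):
a = -5: -5--5=0, -5--1=-4, -5-1=-6, -5-2=-7
a = -1: -1--5=4, -1--1=0, -1-1=-2, -1-2=-3
a = 1: 1--5=6, 1--1=2, 1-1=0, 1-2=-1
a = 2: 2--5=7, 2--1=3, 2-1=1, 2-2=0
Collecting distinct values (and noting 0 appears from a-a):
A - A = {-7, -6, -4, -3, -2, -1, 0, 1, 2, 3, 4, 6, 7}
|A - A| = 13

A - A = {-7, -6, -4, -3, -2, -1, 0, 1, 2, 3, 4, 6, 7}


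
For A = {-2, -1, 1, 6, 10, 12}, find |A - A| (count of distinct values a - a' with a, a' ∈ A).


A - A = {a - a' : a, a' ∈ A}; |A| = 6.
Bounds: 2|A|-1 ≤ |A - A| ≤ |A|² - |A| + 1, i.e. 11 ≤ |A - A| ≤ 31.
Note: 0 ∈ A - A always (from a - a). The set is symmetric: if d ∈ A - A then -d ∈ A - A.
Enumerate nonzero differences d = a - a' with a > a' (then include -d):
Positive differences: {1, 2, 3, 4, 5, 6, 7, 8, 9, 11, 12, 13, 14}
Full difference set: {0} ∪ (positive diffs) ∪ (negative diffs).
|A - A| = 1 + 2·13 = 27 (matches direct enumeration: 27).

|A - A| = 27


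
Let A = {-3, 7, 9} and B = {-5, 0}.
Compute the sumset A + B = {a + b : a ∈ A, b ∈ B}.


A + B = {a + b : a ∈ A, b ∈ B}.
Enumerate all |A|·|B| = 3·2 = 6 pairs (a, b) and collect distinct sums.
a = -3: -3+-5=-8, -3+0=-3
a = 7: 7+-5=2, 7+0=7
a = 9: 9+-5=4, 9+0=9
Collecting distinct sums: A + B = {-8, -3, 2, 4, 7, 9}
|A + B| = 6

A + B = {-8, -3, 2, 4, 7, 9}


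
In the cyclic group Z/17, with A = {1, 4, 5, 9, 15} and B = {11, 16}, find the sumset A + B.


Work in Z/17Z: reduce every sum a + b modulo 17.
Enumerate all 10 pairs:
a = 1: 1+11=12, 1+16=0
a = 4: 4+11=15, 4+16=3
a = 5: 5+11=16, 5+16=4
a = 9: 9+11=3, 9+16=8
a = 15: 15+11=9, 15+16=14
Distinct residues collected: {0, 3, 4, 8, 9, 12, 14, 15, 16}
|A + B| = 9 (out of 17 total residues).

A + B = {0, 3, 4, 8, 9, 12, 14, 15, 16}


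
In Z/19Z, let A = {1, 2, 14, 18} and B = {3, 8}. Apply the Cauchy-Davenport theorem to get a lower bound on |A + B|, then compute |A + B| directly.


Cauchy-Davenport: |A + B| ≥ min(p, |A| + |B| - 1) for A, B nonempty in Z/pZ.
|A| = 4, |B| = 2, p = 19.
CD lower bound = min(19, 4 + 2 - 1) = min(19, 5) = 5.
Compute A + B mod 19 directly:
a = 1: 1+3=4, 1+8=9
a = 2: 2+3=5, 2+8=10
a = 14: 14+3=17, 14+8=3
a = 18: 18+3=2, 18+8=7
A + B = {2, 3, 4, 5, 7, 9, 10, 17}, so |A + B| = 8.
Verify: 8 ≥ 5? Yes ✓.

CD lower bound = 5, actual |A + B| = 8.


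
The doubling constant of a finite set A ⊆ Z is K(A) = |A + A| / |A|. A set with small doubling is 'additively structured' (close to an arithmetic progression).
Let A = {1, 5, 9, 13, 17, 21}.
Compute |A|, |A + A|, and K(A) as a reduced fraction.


|A| = 6.
Compute A + A by enumerating all 36 pairs.
A + A = {2, 6, 10, 14, 18, 22, 26, 30, 34, 38, 42}, so |A + A| = 11.
K = |A + A| / |A| = 11/6 (already in lowest terms) ≈ 1.8333.
Reference: AP of size 6 gives K = 11/6 ≈ 1.8333; a fully generic set of size 6 gives K ≈ 3.5000.

|A| = 6, |A + A| = 11, K = 11/6.


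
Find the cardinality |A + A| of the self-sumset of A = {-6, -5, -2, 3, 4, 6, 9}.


A + A = {a + a' : a, a' ∈ A}; |A| = 7.
General bounds: 2|A| - 1 ≤ |A + A| ≤ |A|(|A|+1)/2, i.e. 13 ≤ |A + A| ≤ 28.
Lower bound 2|A|-1 is attained iff A is an arithmetic progression.
Enumerate sums a + a' for a ≤ a' (symmetric, so this suffices):
a = -6: -6+-6=-12, -6+-5=-11, -6+-2=-8, -6+3=-3, -6+4=-2, -6+6=0, -6+9=3
a = -5: -5+-5=-10, -5+-2=-7, -5+3=-2, -5+4=-1, -5+6=1, -5+9=4
a = -2: -2+-2=-4, -2+3=1, -2+4=2, -2+6=4, -2+9=7
a = 3: 3+3=6, 3+4=7, 3+6=9, 3+9=12
a = 4: 4+4=8, 4+6=10, 4+9=13
a = 6: 6+6=12, 6+9=15
a = 9: 9+9=18
Distinct sums: {-12, -11, -10, -8, -7, -4, -3, -2, -1, 0, 1, 2, 3, 4, 6, 7, 8, 9, 10, 12, 13, 15, 18}
|A + A| = 23

|A + A| = 23


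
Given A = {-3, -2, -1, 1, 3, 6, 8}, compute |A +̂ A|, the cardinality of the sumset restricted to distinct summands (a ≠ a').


Restricted sumset: A +̂ A = {a + a' : a ∈ A, a' ∈ A, a ≠ a'}.
Equivalently, take A + A and drop any sum 2a that is achievable ONLY as a + a for a ∈ A (i.e. sums representable only with equal summands).
Enumerate pairs (a, a') with a < a' (symmetric, so each unordered pair gives one sum; this covers all a ≠ a'):
  -3 + -2 = -5
  -3 + -1 = -4
  -3 + 1 = -2
  -3 + 3 = 0
  -3 + 6 = 3
  -3 + 8 = 5
  -2 + -1 = -3
  -2 + 1 = -1
  -2 + 3 = 1
  -2 + 6 = 4
  -2 + 8 = 6
  -1 + 1 = 0
  -1 + 3 = 2
  -1 + 6 = 5
  -1 + 8 = 7
  1 + 3 = 4
  1 + 6 = 7
  1 + 8 = 9
  3 + 6 = 9
  3 + 8 = 11
  6 + 8 = 14
Collected distinct sums: {-5, -4, -3, -2, -1, 0, 1, 2, 3, 4, 5, 6, 7, 9, 11, 14}
|A +̂ A| = 16
(Reference bound: |A +̂ A| ≥ 2|A| - 3 for |A| ≥ 2, with |A| = 7 giving ≥ 11.)

|A +̂ A| = 16


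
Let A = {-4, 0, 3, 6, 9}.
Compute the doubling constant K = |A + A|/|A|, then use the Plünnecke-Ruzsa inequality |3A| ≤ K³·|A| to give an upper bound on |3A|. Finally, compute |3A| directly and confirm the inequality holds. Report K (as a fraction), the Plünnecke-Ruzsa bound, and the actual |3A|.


|A| = 5.
Step 1: Compute A + A by enumerating all 25 pairs.
A + A = {-8, -4, -1, 0, 2, 3, 5, 6, 9, 12, 15, 18}, so |A + A| = 12.
Step 2: Doubling constant K = |A + A|/|A| = 12/5 = 12/5 ≈ 2.4000.
Step 3: Plünnecke-Ruzsa gives |3A| ≤ K³·|A| = (2.4000)³ · 5 ≈ 69.1200.
Step 4: Compute 3A = A + A + A directly by enumerating all triples (a,b,c) ∈ A³; |3A| = 22.
Step 5: Check 22 ≤ 69.1200? Yes ✓.

K = 12/5, Plünnecke-Ruzsa bound K³|A| ≈ 69.1200, |3A| = 22, inequality holds.


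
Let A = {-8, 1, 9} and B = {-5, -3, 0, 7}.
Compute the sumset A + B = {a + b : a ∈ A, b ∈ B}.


A + B = {a + b : a ∈ A, b ∈ B}.
Enumerate all |A|·|B| = 3·4 = 12 pairs (a, b) and collect distinct sums.
a = -8: -8+-5=-13, -8+-3=-11, -8+0=-8, -8+7=-1
a = 1: 1+-5=-4, 1+-3=-2, 1+0=1, 1+7=8
a = 9: 9+-5=4, 9+-3=6, 9+0=9, 9+7=16
Collecting distinct sums: A + B = {-13, -11, -8, -4, -2, -1, 1, 4, 6, 8, 9, 16}
|A + B| = 12

A + B = {-13, -11, -8, -4, -2, -1, 1, 4, 6, 8, 9, 16}


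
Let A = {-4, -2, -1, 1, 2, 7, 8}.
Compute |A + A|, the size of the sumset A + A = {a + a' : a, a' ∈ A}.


A + A = {a + a' : a, a' ∈ A}; |A| = 7.
General bounds: 2|A| - 1 ≤ |A + A| ≤ |A|(|A|+1)/2, i.e. 13 ≤ |A + A| ≤ 28.
Lower bound 2|A|-1 is attained iff A is an arithmetic progression.
Enumerate sums a + a' for a ≤ a' (symmetric, so this suffices):
a = -4: -4+-4=-8, -4+-2=-6, -4+-1=-5, -4+1=-3, -4+2=-2, -4+7=3, -4+8=4
a = -2: -2+-2=-4, -2+-1=-3, -2+1=-1, -2+2=0, -2+7=5, -2+8=6
a = -1: -1+-1=-2, -1+1=0, -1+2=1, -1+7=6, -1+8=7
a = 1: 1+1=2, 1+2=3, 1+7=8, 1+8=9
a = 2: 2+2=4, 2+7=9, 2+8=10
a = 7: 7+7=14, 7+8=15
a = 8: 8+8=16
Distinct sums: {-8, -6, -5, -4, -3, -2, -1, 0, 1, 2, 3, 4, 5, 6, 7, 8, 9, 10, 14, 15, 16}
|A + A| = 21

|A + A| = 21


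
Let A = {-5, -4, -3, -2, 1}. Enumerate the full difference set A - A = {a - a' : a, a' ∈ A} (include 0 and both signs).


A - A = {a - a' : a, a' ∈ A}.
Compute a - a' for each ordered pair (a, a'):
a = -5: -5--5=0, -5--4=-1, -5--3=-2, -5--2=-3, -5-1=-6
a = -4: -4--5=1, -4--4=0, -4--3=-1, -4--2=-2, -4-1=-5
a = -3: -3--5=2, -3--4=1, -3--3=0, -3--2=-1, -3-1=-4
a = -2: -2--5=3, -2--4=2, -2--3=1, -2--2=0, -2-1=-3
a = 1: 1--5=6, 1--4=5, 1--3=4, 1--2=3, 1-1=0
Collecting distinct values (and noting 0 appears from a-a):
A - A = {-6, -5, -4, -3, -2, -1, 0, 1, 2, 3, 4, 5, 6}
|A - A| = 13

A - A = {-6, -5, -4, -3, -2, -1, 0, 1, 2, 3, 4, 5, 6}


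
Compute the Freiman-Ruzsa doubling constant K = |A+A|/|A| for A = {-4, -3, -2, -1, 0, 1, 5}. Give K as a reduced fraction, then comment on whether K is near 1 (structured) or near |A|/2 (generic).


|A| = 7.
Compute A + A by enumerating all 49 pairs.
A + A = {-8, -7, -6, -5, -4, -3, -2, -1, 0, 1, 2, 3, 4, 5, 6, 10}, so |A + A| = 16.
K = |A + A| / |A| = 16/7 (already in lowest terms) ≈ 2.2857.
Reference: AP of size 7 gives K = 13/7 ≈ 1.8571; a fully generic set of size 7 gives K ≈ 4.0000.

|A| = 7, |A + A| = 16, K = 16/7.


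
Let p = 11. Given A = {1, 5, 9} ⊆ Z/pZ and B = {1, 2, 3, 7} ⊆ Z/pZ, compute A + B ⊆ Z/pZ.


Work in Z/11Z: reduce every sum a + b modulo 11.
Enumerate all 12 pairs:
a = 1: 1+1=2, 1+2=3, 1+3=4, 1+7=8
a = 5: 5+1=6, 5+2=7, 5+3=8, 5+7=1
a = 9: 9+1=10, 9+2=0, 9+3=1, 9+7=5
Distinct residues collected: {0, 1, 2, 3, 4, 5, 6, 7, 8, 10}
|A + B| = 10 (out of 11 total residues).

A + B = {0, 1, 2, 3, 4, 5, 6, 7, 8, 10}


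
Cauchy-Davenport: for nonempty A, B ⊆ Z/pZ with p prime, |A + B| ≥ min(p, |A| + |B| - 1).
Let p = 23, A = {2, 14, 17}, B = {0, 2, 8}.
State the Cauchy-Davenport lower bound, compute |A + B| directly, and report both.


Cauchy-Davenport: |A + B| ≥ min(p, |A| + |B| - 1) for A, B nonempty in Z/pZ.
|A| = 3, |B| = 3, p = 23.
CD lower bound = min(23, 3 + 3 - 1) = min(23, 5) = 5.
Compute A + B mod 23 directly:
a = 2: 2+0=2, 2+2=4, 2+8=10
a = 14: 14+0=14, 14+2=16, 14+8=22
a = 17: 17+0=17, 17+2=19, 17+8=2
A + B = {2, 4, 10, 14, 16, 17, 19, 22}, so |A + B| = 8.
Verify: 8 ≥ 5? Yes ✓.

CD lower bound = 5, actual |A + B| = 8.


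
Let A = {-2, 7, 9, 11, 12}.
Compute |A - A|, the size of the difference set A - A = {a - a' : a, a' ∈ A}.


A - A = {a - a' : a, a' ∈ A}; |A| = 5.
Bounds: 2|A|-1 ≤ |A - A| ≤ |A|² - |A| + 1, i.e. 9 ≤ |A - A| ≤ 21.
Note: 0 ∈ A - A always (from a - a). The set is symmetric: if d ∈ A - A then -d ∈ A - A.
Enumerate nonzero differences d = a - a' with a > a' (then include -d):
Positive differences: {1, 2, 3, 4, 5, 9, 11, 13, 14}
Full difference set: {0} ∪ (positive diffs) ∪ (negative diffs).
|A - A| = 1 + 2·9 = 19 (matches direct enumeration: 19).

|A - A| = 19


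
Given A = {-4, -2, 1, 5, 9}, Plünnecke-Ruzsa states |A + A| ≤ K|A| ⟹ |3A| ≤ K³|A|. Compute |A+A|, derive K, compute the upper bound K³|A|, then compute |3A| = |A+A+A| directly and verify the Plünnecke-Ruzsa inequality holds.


|A| = 5.
Step 1: Compute A + A by enumerating all 25 pairs.
A + A = {-8, -6, -4, -3, -1, 1, 2, 3, 5, 6, 7, 10, 14, 18}, so |A + A| = 14.
Step 2: Doubling constant K = |A + A|/|A| = 14/5 = 14/5 ≈ 2.8000.
Step 3: Plünnecke-Ruzsa gives |3A| ≤ K³·|A| = (2.8000)³ · 5 ≈ 109.7600.
Step 4: Compute 3A = A + A + A directly by enumerating all triples (a,b,c) ∈ A³; |3A| = 27.
Step 5: Check 27 ≤ 109.7600? Yes ✓.

K = 14/5, Plünnecke-Ruzsa bound K³|A| ≈ 109.7600, |3A| = 27, inequality holds.


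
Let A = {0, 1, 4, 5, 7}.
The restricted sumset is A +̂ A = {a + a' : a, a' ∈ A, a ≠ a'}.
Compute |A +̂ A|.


Restricted sumset: A +̂ A = {a + a' : a ∈ A, a' ∈ A, a ≠ a'}.
Equivalently, take A + A and drop any sum 2a that is achievable ONLY as a + a for a ∈ A (i.e. sums representable only with equal summands).
Enumerate pairs (a, a') with a < a' (symmetric, so each unordered pair gives one sum; this covers all a ≠ a'):
  0 + 1 = 1
  0 + 4 = 4
  0 + 5 = 5
  0 + 7 = 7
  1 + 4 = 5
  1 + 5 = 6
  1 + 7 = 8
  4 + 5 = 9
  4 + 7 = 11
  5 + 7 = 12
Collected distinct sums: {1, 4, 5, 6, 7, 8, 9, 11, 12}
|A +̂ A| = 9
(Reference bound: |A +̂ A| ≥ 2|A| - 3 for |A| ≥ 2, with |A| = 5 giving ≥ 7.)

|A +̂ A| = 9


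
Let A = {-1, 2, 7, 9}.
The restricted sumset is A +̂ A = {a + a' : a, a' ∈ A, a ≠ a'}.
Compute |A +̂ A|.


Restricted sumset: A +̂ A = {a + a' : a ∈ A, a' ∈ A, a ≠ a'}.
Equivalently, take A + A and drop any sum 2a that is achievable ONLY as a + a for a ∈ A (i.e. sums representable only with equal summands).
Enumerate pairs (a, a') with a < a' (symmetric, so each unordered pair gives one sum; this covers all a ≠ a'):
  -1 + 2 = 1
  -1 + 7 = 6
  -1 + 9 = 8
  2 + 7 = 9
  2 + 9 = 11
  7 + 9 = 16
Collected distinct sums: {1, 6, 8, 9, 11, 16}
|A +̂ A| = 6
(Reference bound: |A +̂ A| ≥ 2|A| - 3 for |A| ≥ 2, with |A| = 4 giving ≥ 5.)

|A +̂ A| = 6


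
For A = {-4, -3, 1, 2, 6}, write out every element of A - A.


A - A = {a - a' : a, a' ∈ A}.
Compute a - a' for each ordered pair (a, a'):
a = -4: -4--4=0, -4--3=-1, -4-1=-5, -4-2=-6, -4-6=-10
a = -3: -3--4=1, -3--3=0, -3-1=-4, -3-2=-5, -3-6=-9
a = 1: 1--4=5, 1--3=4, 1-1=0, 1-2=-1, 1-6=-5
a = 2: 2--4=6, 2--3=5, 2-1=1, 2-2=0, 2-6=-4
a = 6: 6--4=10, 6--3=9, 6-1=5, 6-2=4, 6-6=0
Collecting distinct values (and noting 0 appears from a-a):
A - A = {-10, -9, -6, -5, -4, -1, 0, 1, 4, 5, 6, 9, 10}
|A - A| = 13

A - A = {-10, -9, -6, -5, -4, -1, 0, 1, 4, 5, 6, 9, 10}


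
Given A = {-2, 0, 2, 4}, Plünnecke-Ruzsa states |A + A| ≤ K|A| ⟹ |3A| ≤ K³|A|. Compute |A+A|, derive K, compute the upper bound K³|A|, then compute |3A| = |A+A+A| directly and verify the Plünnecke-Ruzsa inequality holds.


|A| = 4.
Step 1: Compute A + A by enumerating all 16 pairs.
A + A = {-4, -2, 0, 2, 4, 6, 8}, so |A + A| = 7.
Step 2: Doubling constant K = |A + A|/|A| = 7/4 = 7/4 ≈ 1.7500.
Step 3: Plünnecke-Ruzsa gives |3A| ≤ K³·|A| = (1.7500)³ · 4 ≈ 21.4375.
Step 4: Compute 3A = A + A + A directly by enumerating all triples (a,b,c) ∈ A³; |3A| = 10.
Step 5: Check 10 ≤ 21.4375? Yes ✓.

K = 7/4, Plünnecke-Ruzsa bound K³|A| ≈ 21.4375, |3A| = 10, inequality holds.


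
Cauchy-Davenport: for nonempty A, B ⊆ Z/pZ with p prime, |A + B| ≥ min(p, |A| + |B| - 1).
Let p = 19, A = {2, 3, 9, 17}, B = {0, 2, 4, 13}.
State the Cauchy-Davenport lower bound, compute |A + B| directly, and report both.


Cauchy-Davenport: |A + B| ≥ min(p, |A| + |B| - 1) for A, B nonempty in Z/pZ.
|A| = 4, |B| = 4, p = 19.
CD lower bound = min(19, 4 + 4 - 1) = min(19, 7) = 7.
Compute A + B mod 19 directly:
a = 2: 2+0=2, 2+2=4, 2+4=6, 2+13=15
a = 3: 3+0=3, 3+2=5, 3+4=7, 3+13=16
a = 9: 9+0=9, 9+2=11, 9+4=13, 9+13=3
a = 17: 17+0=17, 17+2=0, 17+4=2, 17+13=11
A + B = {0, 2, 3, 4, 5, 6, 7, 9, 11, 13, 15, 16, 17}, so |A + B| = 13.
Verify: 13 ≥ 7? Yes ✓.

CD lower bound = 7, actual |A + B| = 13.


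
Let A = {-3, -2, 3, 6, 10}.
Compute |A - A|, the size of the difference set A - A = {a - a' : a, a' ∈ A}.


A - A = {a - a' : a, a' ∈ A}; |A| = 5.
Bounds: 2|A|-1 ≤ |A - A| ≤ |A|² - |A| + 1, i.e. 9 ≤ |A - A| ≤ 21.
Note: 0 ∈ A - A always (from a - a). The set is symmetric: if d ∈ A - A then -d ∈ A - A.
Enumerate nonzero differences d = a - a' with a > a' (then include -d):
Positive differences: {1, 3, 4, 5, 6, 7, 8, 9, 12, 13}
Full difference set: {0} ∪ (positive diffs) ∪ (negative diffs).
|A - A| = 1 + 2·10 = 21 (matches direct enumeration: 21).

|A - A| = 21


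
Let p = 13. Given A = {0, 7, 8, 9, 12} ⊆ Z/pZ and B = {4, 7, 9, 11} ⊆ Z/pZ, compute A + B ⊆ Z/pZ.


Work in Z/13Z: reduce every sum a + b modulo 13.
Enumerate all 20 pairs:
a = 0: 0+4=4, 0+7=7, 0+9=9, 0+11=11
a = 7: 7+4=11, 7+7=1, 7+9=3, 7+11=5
a = 8: 8+4=12, 8+7=2, 8+9=4, 8+11=6
a = 9: 9+4=0, 9+7=3, 9+9=5, 9+11=7
a = 12: 12+4=3, 12+7=6, 12+9=8, 12+11=10
Distinct residues collected: {0, 1, 2, 3, 4, 5, 6, 7, 8, 9, 10, 11, 12}
|A + B| = 13 (out of 13 total residues).

A + B = {0, 1, 2, 3, 4, 5, 6, 7, 8, 9, 10, 11, 12}


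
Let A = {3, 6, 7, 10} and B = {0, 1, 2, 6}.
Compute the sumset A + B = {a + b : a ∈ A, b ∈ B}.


A + B = {a + b : a ∈ A, b ∈ B}.
Enumerate all |A|·|B| = 4·4 = 16 pairs (a, b) and collect distinct sums.
a = 3: 3+0=3, 3+1=4, 3+2=5, 3+6=9
a = 6: 6+0=6, 6+1=7, 6+2=8, 6+6=12
a = 7: 7+0=7, 7+1=8, 7+2=9, 7+6=13
a = 10: 10+0=10, 10+1=11, 10+2=12, 10+6=16
Collecting distinct sums: A + B = {3, 4, 5, 6, 7, 8, 9, 10, 11, 12, 13, 16}
|A + B| = 12

A + B = {3, 4, 5, 6, 7, 8, 9, 10, 11, 12, 13, 16}


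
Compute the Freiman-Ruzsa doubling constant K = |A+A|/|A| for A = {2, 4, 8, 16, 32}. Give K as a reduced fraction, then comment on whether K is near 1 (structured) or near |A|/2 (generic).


|A| = 5.
Compute A + A by enumerating all 25 pairs.
A + A = {4, 6, 8, 10, 12, 16, 18, 20, 24, 32, 34, 36, 40, 48, 64}, so |A + A| = 15.
K = |A + A| / |A| = 15/5 = 3/1 ≈ 3.0000.
Reference: AP of size 5 gives K = 9/5 ≈ 1.8000; a fully generic set of size 5 gives K ≈ 3.0000.

|A| = 5, |A + A| = 15, K = 15/5 = 3/1.


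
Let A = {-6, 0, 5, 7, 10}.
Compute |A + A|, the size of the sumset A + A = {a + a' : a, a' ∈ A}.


A + A = {a + a' : a, a' ∈ A}; |A| = 5.
General bounds: 2|A| - 1 ≤ |A + A| ≤ |A|(|A|+1)/2, i.e. 9 ≤ |A + A| ≤ 15.
Lower bound 2|A|-1 is attained iff A is an arithmetic progression.
Enumerate sums a + a' for a ≤ a' (symmetric, so this suffices):
a = -6: -6+-6=-12, -6+0=-6, -6+5=-1, -6+7=1, -6+10=4
a = 0: 0+0=0, 0+5=5, 0+7=7, 0+10=10
a = 5: 5+5=10, 5+7=12, 5+10=15
a = 7: 7+7=14, 7+10=17
a = 10: 10+10=20
Distinct sums: {-12, -6, -1, 0, 1, 4, 5, 7, 10, 12, 14, 15, 17, 20}
|A + A| = 14

|A + A| = 14


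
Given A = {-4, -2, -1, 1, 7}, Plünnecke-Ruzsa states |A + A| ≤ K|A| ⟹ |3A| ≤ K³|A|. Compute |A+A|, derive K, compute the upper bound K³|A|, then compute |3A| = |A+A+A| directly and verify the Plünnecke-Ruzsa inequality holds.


|A| = 5.
Step 1: Compute A + A by enumerating all 25 pairs.
A + A = {-8, -6, -5, -4, -3, -2, -1, 0, 2, 3, 5, 6, 8, 14}, so |A + A| = 14.
Step 2: Doubling constant K = |A + A|/|A| = 14/5 = 14/5 ≈ 2.8000.
Step 3: Plünnecke-Ruzsa gives |3A| ≤ K³·|A| = (2.8000)³ · 5 ≈ 109.7600.
Step 4: Compute 3A = A + A + A directly by enumerating all triples (a,b,c) ∈ A³; |3A| = 25.
Step 5: Check 25 ≤ 109.7600? Yes ✓.

K = 14/5, Plünnecke-Ruzsa bound K³|A| ≈ 109.7600, |3A| = 25, inequality holds.


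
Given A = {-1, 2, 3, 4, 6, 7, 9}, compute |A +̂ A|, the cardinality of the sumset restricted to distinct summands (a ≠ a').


Restricted sumset: A +̂ A = {a + a' : a ∈ A, a' ∈ A, a ≠ a'}.
Equivalently, take A + A and drop any sum 2a that is achievable ONLY as a + a for a ∈ A (i.e. sums representable only with equal summands).
Enumerate pairs (a, a') with a < a' (symmetric, so each unordered pair gives one sum; this covers all a ≠ a'):
  -1 + 2 = 1
  -1 + 3 = 2
  -1 + 4 = 3
  -1 + 6 = 5
  -1 + 7 = 6
  -1 + 9 = 8
  2 + 3 = 5
  2 + 4 = 6
  2 + 6 = 8
  2 + 7 = 9
  2 + 9 = 11
  3 + 4 = 7
  3 + 6 = 9
  3 + 7 = 10
  3 + 9 = 12
  4 + 6 = 10
  4 + 7 = 11
  4 + 9 = 13
  6 + 7 = 13
  6 + 9 = 15
  7 + 9 = 16
Collected distinct sums: {1, 2, 3, 5, 6, 7, 8, 9, 10, 11, 12, 13, 15, 16}
|A +̂ A| = 14
(Reference bound: |A +̂ A| ≥ 2|A| - 3 for |A| ≥ 2, with |A| = 7 giving ≥ 11.)

|A +̂ A| = 14


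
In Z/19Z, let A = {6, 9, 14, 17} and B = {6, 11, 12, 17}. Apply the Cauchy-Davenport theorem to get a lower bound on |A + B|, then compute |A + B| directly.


Cauchy-Davenport: |A + B| ≥ min(p, |A| + |B| - 1) for A, B nonempty in Z/pZ.
|A| = 4, |B| = 4, p = 19.
CD lower bound = min(19, 4 + 4 - 1) = min(19, 7) = 7.
Compute A + B mod 19 directly:
a = 6: 6+6=12, 6+11=17, 6+12=18, 6+17=4
a = 9: 9+6=15, 9+11=1, 9+12=2, 9+17=7
a = 14: 14+6=1, 14+11=6, 14+12=7, 14+17=12
a = 17: 17+6=4, 17+11=9, 17+12=10, 17+17=15
A + B = {1, 2, 4, 6, 7, 9, 10, 12, 15, 17, 18}, so |A + B| = 11.
Verify: 11 ≥ 7? Yes ✓.

CD lower bound = 7, actual |A + B| = 11.


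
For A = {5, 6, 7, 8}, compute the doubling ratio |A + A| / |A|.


|A| = 4.
Compute A + A by enumerating all 16 pairs.
A + A = {10, 11, 12, 13, 14, 15, 16}, so |A + A| = 7.
K = |A + A| / |A| = 7/4 (already in lowest terms) ≈ 1.7500.
Reference: AP of size 4 gives K = 7/4 ≈ 1.7500; a fully generic set of size 4 gives K ≈ 2.5000.

|A| = 4, |A + A| = 7, K = 7/4.


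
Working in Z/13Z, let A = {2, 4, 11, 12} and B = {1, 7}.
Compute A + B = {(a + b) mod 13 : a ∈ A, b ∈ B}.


Work in Z/13Z: reduce every sum a + b modulo 13.
Enumerate all 8 pairs:
a = 2: 2+1=3, 2+7=9
a = 4: 4+1=5, 4+7=11
a = 11: 11+1=12, 11+7=5
a = 12: 12+1=0, 12+7=6
Distinct residues collected: {0, 3, 5, 6, 9, 11, 12}
|A + B| = 7 (out of 13 total residues).

A + B = {0, 3, 5, 6, 9, 11, 12}


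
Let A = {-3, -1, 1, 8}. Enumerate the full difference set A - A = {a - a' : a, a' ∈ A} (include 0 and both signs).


A - A = {a - a' : a, a' ∈ A}.
Compute a - a' for each ordered pair (a, a'):
a = -3: -3--3=0, -3--1=-2, -3-1=-4, -3-8=-11
a = -1: -1--3=2, -1--1=0, -1-1=-2, -1-8=-9
a = 1: 1--3=4, 1--1=2, 1-1=0, 1-8=-7
a = 8: 8--3=11, 8--1=9, 8-1=7, 8-8=0
Collecting distinct values (and noting 0 appears from a-a):
A - A = {-11, -9, -7, -4, -2, 0, 2, 4, 7, 9, 11}
|A - A| = 11

A - A = {-11, -9, -7, -4, -2, 0, 2, 4, 7, 9, 11}


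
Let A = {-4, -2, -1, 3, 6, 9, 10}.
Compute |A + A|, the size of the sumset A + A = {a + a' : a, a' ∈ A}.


A + A = {a + a' : a, a' ∈ A}; |A| = 7.
General bounds: 2|A| - 1 ≤ |A + A| ≤ |A|(|A|+1)/2, i.e. 13 ≤ |A + A| ≤ 28.
Lower bound 2|A|-1 is attained iff A is an arithmetic progression.
Enumerate sums a + a' for a ≤ a' (symmetric, so this suffices):
a = -4: -4+-4=-8, -4+-2=-6, -4+-1=-5, -4+3=-1, -4+6=2, -4+9=5, -4+10=6
a = -2: -2+-2=-4, -2+-1=-3, -2+3=1, -2+6=4, -2+9=7, -2+10=8
a = -1: -1+-1=-2, -1+3=2, -1+6=5, -1+9=8, -1+10=9
a = 3: 3+3=6, 3+6=9, 3+9=12, 3+10=13
a = 6: 6+6=12, 6+9=15, 6+10=16
a = 9: 9+9=18, 9+10=19
a = 10: 10+10=20
Distinct sums: {-8, -6, -5, -4, -3, -2, -1, 1, 2, 4, 5, 6, 7, 8, 9, 12, 13, 15, 16, 18, 19, 20}
|A + A| = 22

|A + A| = 22
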